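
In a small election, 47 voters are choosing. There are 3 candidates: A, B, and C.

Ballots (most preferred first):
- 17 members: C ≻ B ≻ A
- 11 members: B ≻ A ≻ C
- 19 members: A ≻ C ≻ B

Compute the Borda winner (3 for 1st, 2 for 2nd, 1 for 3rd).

C

A: 17×1 + 11×2 + 19×3 = 96
B: 17×2 + 11×3 + 19×1 = 86
C: 17×3 + 11×1 + 19×2 = 100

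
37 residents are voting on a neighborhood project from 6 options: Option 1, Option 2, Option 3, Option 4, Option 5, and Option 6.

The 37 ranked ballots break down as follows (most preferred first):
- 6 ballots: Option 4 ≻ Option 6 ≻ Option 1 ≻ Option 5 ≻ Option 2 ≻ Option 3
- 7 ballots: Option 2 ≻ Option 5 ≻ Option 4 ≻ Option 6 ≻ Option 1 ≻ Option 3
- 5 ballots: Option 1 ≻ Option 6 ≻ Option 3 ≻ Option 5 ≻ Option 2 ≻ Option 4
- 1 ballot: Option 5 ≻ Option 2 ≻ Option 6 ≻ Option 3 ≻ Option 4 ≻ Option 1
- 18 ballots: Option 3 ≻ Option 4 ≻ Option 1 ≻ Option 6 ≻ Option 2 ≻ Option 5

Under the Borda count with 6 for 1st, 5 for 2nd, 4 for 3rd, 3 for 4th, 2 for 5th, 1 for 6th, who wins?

Option 4

Option 1: 6×4 + 7×2 + 5×6 + 1×1 + 18×4 = 141
Option 2: 6×2 + 7×6 + 5×2 + 1×5 + 18×2 = 105
Option 3: 6×1 + 7×1 + 5×4 + 1×3 + 18×6 = 144
Option 4: 6×6 + 7×4 + 5×1 + 1×2 + 18×5 = 161
Option 5: 6×3 + 7×5 + 5×3 + 1×6 + 18×1 = 92
Option 6: 6×5 + 7×3 + 5×5 + 1×4 + 18×3 = 134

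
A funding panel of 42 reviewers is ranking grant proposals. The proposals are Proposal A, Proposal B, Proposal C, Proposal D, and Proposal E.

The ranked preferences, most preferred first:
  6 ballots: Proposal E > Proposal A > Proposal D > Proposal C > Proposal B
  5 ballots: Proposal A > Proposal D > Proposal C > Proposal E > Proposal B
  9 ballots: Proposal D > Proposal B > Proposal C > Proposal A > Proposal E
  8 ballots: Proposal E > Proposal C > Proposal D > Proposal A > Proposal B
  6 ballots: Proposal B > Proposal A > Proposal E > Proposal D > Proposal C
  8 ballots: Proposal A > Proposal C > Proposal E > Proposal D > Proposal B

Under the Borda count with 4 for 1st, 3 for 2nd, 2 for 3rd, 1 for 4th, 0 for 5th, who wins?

Proposal A

Proposal A: 6×3 + 5×4 + 9×1 + 8×1 + 6×3 + 8×4 = 105
Proposal B: 6×0 + 5×0 + 9×3 + 8×0 + 6×4 + 8×0 = 51
Proposal C: 6×1 + 5×2 + 9×2 + 8×3 + 6×0 + 8×3 = 82
Proposal D: 6×2 + 5×3 + 9×4 + 8×2 + 6×1 + 8×1 = 93
Proposal E: 6×4 + 5×1 + 9×0 + 8×4 + 6×2 + 8×2 = 89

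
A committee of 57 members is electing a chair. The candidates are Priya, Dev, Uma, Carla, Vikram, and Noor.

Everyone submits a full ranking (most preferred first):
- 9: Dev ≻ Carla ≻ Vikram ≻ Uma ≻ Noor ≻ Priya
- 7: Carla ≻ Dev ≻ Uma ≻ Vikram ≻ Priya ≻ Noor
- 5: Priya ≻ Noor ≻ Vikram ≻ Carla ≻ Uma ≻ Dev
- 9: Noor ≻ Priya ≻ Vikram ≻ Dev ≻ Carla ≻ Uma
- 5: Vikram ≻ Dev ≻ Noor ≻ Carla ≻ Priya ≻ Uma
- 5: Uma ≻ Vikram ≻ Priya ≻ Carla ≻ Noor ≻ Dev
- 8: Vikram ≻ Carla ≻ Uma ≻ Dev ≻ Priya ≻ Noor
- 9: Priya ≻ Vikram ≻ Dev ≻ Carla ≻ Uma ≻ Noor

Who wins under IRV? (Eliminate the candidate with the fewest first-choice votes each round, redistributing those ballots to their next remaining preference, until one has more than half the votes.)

Round 1: Priya 14, Dev 9, Uma 5, Carla 7, Vikram 13, Noor 9. Uma eliminated.
Round 2: Priya 14, Dev 9, Carla 7, Vikram 18, Noor 9. Carla eliminated.
Round 3: Priya 14, Dev 16, Vikram 18, Noor 9. Noor eliminated.
Round 4: Priya 23, Dev 16, Vikram 18. Dev eliminated.
Round 5: Priya 23, Vikram 34. Vikram has a majority (≥29).

Vikram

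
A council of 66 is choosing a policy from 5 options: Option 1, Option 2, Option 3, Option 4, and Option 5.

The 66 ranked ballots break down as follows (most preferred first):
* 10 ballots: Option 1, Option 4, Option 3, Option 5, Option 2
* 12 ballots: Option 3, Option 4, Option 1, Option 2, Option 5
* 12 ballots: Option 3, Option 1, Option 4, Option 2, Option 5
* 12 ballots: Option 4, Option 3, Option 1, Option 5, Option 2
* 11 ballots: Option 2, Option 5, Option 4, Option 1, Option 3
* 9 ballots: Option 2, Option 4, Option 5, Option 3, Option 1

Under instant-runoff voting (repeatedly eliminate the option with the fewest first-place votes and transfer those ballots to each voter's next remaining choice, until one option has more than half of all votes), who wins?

Round 1: Option 1 10, Option 2 20, Option 3 24, Option 4 12, Option 5 0. Option 5 eliminated.
Round 2: Option 1 10, Option 2 20, Option 3 24, Option 4 12. Option 1 eliminated.
Round 3: Option 2 20, Option 3 24, Option 4 22. Option 2 eliminated.
Round 4: Option 3 24, Option 4 42. Option 4 has a majority (≥34).

Option 4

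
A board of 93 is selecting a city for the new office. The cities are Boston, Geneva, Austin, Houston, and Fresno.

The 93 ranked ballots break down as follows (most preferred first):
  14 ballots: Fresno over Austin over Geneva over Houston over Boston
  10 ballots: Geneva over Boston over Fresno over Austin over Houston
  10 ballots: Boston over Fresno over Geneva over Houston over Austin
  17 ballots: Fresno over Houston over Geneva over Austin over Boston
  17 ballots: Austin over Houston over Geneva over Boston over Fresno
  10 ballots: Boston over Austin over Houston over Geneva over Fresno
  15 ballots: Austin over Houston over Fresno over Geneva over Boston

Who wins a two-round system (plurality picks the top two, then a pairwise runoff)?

Fresno

Round 1 first-place votes: Boston 20, Geneva 10, Austin 32, Houston 0, Fresno 31. Austin and Fresno advance.
Runoff: Austin is ranked above Fresno on 42 ballots, Fresno above Austin on 51.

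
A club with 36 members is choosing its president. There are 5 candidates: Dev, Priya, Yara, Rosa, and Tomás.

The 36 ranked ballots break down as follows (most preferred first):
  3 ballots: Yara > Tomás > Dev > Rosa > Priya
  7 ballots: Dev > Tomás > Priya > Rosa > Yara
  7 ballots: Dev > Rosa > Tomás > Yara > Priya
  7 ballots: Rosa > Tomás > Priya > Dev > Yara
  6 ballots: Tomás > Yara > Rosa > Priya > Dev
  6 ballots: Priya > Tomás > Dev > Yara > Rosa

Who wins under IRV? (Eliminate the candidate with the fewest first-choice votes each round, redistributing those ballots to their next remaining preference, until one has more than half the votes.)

Round 1: Dev 14, Priya 6, Yara 3, Rosa 7, Tomás 6. Yara eliminated.
Round 2: Dev 14, Priya 6, Rosa 7, Tomás 9. Priya eliminated.
Round 3: Dev 14, Rosa 7, Tomás 15. Rosa eliminated.
Round 4: Dev 14, Tomás 22. Tomás has a majority (≥19).

Tomás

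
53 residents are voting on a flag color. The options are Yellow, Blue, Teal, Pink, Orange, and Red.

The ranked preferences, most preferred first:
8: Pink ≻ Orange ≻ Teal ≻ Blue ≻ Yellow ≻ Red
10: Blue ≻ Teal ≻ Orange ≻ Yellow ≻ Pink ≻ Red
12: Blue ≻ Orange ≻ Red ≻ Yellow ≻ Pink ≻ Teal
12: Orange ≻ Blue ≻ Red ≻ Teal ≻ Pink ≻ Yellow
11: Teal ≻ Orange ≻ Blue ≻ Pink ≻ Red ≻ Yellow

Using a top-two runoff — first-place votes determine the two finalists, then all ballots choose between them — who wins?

Round 1 first-place votes: Yellow 0, Blue 22, Teal 11, Pink 8, Orange 12, Red 0. Blue and Orange advance.
Runoff: Blue is ranked above Orange on 22 ballots, Orange above Blue on 31.

Orange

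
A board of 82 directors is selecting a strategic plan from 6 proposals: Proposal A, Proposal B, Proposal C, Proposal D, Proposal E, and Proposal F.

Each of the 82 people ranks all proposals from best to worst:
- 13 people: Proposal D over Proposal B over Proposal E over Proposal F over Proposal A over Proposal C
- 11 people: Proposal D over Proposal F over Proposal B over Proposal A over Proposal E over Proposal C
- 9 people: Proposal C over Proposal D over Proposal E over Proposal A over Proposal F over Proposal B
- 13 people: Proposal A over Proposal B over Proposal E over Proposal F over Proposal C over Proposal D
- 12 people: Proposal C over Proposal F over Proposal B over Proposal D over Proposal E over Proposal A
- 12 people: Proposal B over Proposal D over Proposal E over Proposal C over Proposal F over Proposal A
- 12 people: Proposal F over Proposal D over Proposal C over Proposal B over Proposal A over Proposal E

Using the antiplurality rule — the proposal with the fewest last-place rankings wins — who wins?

Last-place votes: Proposal A 24, Proposal B 9, Proposal C 24, Proposal D 13, Proposal E 12, Proposal F 0.

Proposal F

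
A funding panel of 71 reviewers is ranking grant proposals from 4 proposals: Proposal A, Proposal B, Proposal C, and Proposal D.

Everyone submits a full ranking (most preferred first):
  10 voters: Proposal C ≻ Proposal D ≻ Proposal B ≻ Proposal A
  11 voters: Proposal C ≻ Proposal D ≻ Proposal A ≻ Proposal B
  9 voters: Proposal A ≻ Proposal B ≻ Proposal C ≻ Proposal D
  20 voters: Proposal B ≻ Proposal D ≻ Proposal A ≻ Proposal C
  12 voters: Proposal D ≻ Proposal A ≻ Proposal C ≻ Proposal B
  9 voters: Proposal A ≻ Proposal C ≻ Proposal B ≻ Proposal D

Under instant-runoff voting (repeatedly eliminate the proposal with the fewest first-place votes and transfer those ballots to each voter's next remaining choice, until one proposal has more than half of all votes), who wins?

Proposal A

Round 1: Proposal A 18, Proposal B 20, Proposal C 21, Proposal D 12. Proposal D eliminated.
Round 2: Proposal A 30, Proposal B 20, Proposal C 21. Proposal B eliminated.
Round 3: Proposal A 50, Proposal C 21. Proposal A has a majority (≥36).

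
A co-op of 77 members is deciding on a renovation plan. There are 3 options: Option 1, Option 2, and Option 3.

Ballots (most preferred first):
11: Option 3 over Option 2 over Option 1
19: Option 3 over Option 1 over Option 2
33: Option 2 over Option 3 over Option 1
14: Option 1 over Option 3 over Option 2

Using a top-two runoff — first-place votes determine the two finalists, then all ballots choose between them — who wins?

Round 1 first-place votes: Option 1 14, Option 2 33, Option 3 30. Option 2 and Option 3 advance.
Runoff: Option 2 is ranked above Option 3 on 33 ballots, Option 3 above Option 2 on 44.

Option 3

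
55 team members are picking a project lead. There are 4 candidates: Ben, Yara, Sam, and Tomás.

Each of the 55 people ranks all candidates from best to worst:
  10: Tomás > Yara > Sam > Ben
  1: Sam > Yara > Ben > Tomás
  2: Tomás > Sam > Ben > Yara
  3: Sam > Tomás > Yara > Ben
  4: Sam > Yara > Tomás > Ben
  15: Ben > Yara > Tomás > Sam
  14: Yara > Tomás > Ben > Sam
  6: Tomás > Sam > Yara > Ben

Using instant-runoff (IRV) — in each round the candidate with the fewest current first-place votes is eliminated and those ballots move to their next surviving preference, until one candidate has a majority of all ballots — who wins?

Yara

Round 1: Ben 15, Yara 14, Sam 8, Tomás 18. Sam eliminated.
Round 2: Ben 15, Yara 19, Tomás 21. Ben eliminated.
Round 3: Yara 34, Tomás 21. Yara has a majority (≥28).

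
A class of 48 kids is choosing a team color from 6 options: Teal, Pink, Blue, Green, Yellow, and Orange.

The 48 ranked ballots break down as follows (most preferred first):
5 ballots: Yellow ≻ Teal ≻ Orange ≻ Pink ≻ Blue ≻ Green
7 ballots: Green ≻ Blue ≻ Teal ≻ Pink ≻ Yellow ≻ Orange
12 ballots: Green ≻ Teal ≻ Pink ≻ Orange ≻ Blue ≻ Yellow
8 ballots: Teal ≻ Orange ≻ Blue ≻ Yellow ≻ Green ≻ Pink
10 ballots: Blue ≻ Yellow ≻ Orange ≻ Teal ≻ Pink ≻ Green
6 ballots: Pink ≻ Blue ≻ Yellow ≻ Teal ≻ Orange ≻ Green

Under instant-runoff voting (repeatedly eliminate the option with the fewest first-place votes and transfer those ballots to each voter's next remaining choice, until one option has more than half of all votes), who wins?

Blue

Round 1: Teal 8, Pink 6, Blue 10, Green 19, Yellow 5, Orange 0. Orange eliminated.
Round 2: Teal 8, Pink 6, Blue 10, Green 19, Yellow 5. Yellow eliminated.
Round 3: Teal 13, Pink 6, Blue 10, Green 19. Pink eliminated.
Round 4: Teal 13, Blue 16, Green 19. Teal eliminated.
Round 5: Blue 29, Green 19. Blue has a majority (≥25).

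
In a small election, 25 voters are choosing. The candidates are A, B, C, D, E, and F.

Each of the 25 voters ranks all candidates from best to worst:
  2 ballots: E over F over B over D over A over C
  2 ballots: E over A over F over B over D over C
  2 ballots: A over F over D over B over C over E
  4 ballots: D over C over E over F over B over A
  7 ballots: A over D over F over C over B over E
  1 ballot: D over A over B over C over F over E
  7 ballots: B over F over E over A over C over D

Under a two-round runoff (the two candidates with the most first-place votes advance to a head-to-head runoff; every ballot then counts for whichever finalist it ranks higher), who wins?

Round 1 first-place votes: A 9, B 7, C 0, D 5, E 4, F 0. A and B advance.
Runoff: A is ranked above B on 12 ballots, B above A on 13.

B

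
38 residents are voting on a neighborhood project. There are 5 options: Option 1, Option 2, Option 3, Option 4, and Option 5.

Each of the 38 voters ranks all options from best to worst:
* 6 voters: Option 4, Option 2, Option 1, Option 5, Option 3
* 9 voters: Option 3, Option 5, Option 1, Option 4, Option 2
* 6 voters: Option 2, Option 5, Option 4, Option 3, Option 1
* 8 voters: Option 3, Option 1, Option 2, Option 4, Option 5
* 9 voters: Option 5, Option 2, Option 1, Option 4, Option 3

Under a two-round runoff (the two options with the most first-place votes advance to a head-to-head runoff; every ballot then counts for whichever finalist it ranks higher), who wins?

Round 1 first-place votes: Option 1 0, Option 2 6, Option 3 17, Option 4 6, Option 5 9. Option 3 and Option 5 advance.
Runoff: Option 3 is ranked above Option 5 on 17 ballots, Option 5 above Option 3 on 21.

Option 5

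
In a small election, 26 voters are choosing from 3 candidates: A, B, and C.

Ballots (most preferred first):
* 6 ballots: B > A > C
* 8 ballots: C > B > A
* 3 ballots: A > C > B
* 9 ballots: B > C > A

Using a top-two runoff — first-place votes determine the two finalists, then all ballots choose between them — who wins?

Round 1 first-place votes: A 3, B 15, C 8. B and C advance.
Runoff: B is ranked above C on 15 ballots, C above B on 11.

B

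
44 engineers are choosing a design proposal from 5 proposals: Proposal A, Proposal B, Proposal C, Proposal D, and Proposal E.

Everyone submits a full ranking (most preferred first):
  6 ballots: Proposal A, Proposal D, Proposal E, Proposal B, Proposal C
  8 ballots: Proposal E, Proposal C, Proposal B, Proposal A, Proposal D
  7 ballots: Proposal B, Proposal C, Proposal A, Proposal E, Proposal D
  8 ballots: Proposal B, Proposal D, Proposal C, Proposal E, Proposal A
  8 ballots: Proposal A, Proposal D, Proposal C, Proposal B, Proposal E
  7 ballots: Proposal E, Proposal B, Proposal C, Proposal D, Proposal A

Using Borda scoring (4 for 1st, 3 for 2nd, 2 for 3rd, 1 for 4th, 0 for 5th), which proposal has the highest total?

Proposal A: 6×4 + 8×1 + 7×2 + 8×0 + 8×4 + 7×0 = 78
Proposal B: 6×1 + 8×2 + 7×4 + 8×4 + 8×1 + 7×3 = 111
Proposal C: 6×0 + 8×3 + 7×3 + 8×2 + 8×2 + 7×2 = 91
Proposal D: 6×3 + 8×0 + 7×0 + 8×3 + 8×3 + 7×1 = 73
Proposal E: 6×2 + 8×4 + 7×1 + 8×1 + 8×0 + 7×4 = 87

Proposal B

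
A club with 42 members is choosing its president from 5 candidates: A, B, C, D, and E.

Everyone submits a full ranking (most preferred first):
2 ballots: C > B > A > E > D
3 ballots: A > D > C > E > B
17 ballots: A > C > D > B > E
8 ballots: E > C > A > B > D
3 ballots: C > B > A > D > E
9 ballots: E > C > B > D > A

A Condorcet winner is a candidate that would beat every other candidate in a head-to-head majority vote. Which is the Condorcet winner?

C

C vs A: 22–20
C vs B: 42–0
C vs D: 39–3
C vs E: 25–17
C beats every other candidate.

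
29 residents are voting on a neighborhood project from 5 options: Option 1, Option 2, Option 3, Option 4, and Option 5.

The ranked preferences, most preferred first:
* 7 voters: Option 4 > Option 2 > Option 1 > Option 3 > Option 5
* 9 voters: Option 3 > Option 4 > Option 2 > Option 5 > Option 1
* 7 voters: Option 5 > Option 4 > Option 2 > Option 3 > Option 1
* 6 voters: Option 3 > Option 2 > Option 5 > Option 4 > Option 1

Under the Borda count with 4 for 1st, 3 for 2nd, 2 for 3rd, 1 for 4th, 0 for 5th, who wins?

Option 1: 7×2 + 9×0 + 7×0 + 6×0 = 14
Option 2: 7×3 + 9×2 + 7×2 + 6×3 = 71
Option 3: 7×1 + 9×4 + 7×1 + 6×4 = 74
Option 4: 7×4 + 9×3 + 7×3 + 6×1 = 82
Option 5: 7×0 + 9×1 + 7×4 + 6×2 = 49

Option 4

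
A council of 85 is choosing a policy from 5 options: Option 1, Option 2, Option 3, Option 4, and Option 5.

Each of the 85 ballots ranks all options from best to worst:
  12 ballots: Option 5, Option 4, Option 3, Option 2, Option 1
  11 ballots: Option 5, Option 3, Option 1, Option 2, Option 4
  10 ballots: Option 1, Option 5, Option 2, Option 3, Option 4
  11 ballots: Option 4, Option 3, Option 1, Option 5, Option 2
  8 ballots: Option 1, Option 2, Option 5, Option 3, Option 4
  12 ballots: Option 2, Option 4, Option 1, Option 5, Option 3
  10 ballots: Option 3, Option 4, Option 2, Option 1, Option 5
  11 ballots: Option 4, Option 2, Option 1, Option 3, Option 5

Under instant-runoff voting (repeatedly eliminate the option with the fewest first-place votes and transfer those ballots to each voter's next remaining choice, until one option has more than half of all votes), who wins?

Round 1: Option 1 18, Option 2 12, Option 3 10, Option 4 22, Option 5 23. Option 3 eliminated.
Round 2: Option 1 18, Option 2 12, Option 4 32, Option 5 23. Option 2 eliminated.
Round 3: Option 1 18, Option 4 44, Option 5 23. Option 4 has a majority (≥43).

Option 4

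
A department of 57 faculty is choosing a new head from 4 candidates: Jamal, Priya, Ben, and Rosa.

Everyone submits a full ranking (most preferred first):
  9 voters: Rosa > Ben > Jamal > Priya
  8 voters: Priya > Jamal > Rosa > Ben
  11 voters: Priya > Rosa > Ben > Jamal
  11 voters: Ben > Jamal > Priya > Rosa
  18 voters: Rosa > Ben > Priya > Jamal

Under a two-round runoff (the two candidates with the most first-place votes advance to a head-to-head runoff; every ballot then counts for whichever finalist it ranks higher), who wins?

Priya

Round 1 first-place votes: Jamal 0, Priya 19, Ben 11, Rosa 27. Rosa and Priya advance.
Runoff: Rosa is ranked above Priya on 27 ballots, Priya above Rosa on 30.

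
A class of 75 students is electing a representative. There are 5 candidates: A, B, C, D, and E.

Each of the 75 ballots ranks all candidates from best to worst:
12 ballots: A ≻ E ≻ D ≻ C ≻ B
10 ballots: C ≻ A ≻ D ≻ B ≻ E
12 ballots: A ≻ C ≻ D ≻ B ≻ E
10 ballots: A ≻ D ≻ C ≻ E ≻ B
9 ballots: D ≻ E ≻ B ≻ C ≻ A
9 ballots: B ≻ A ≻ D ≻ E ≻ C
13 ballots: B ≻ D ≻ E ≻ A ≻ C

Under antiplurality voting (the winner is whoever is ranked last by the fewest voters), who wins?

D

Last-place votes: A 9, B 22, C 22, D 0, E 22.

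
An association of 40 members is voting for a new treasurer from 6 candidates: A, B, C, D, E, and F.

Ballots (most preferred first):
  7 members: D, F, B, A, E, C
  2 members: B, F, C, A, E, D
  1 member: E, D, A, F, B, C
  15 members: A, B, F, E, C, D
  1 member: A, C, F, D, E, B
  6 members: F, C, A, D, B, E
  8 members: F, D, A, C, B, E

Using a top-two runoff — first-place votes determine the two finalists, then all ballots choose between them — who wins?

Round 1 first-place votes: A 16, B 2, C 0, D 7, E 1, F 14. A and F advance.
Runoff: A is ranked above F on 17 ballots, F above A on 23.

F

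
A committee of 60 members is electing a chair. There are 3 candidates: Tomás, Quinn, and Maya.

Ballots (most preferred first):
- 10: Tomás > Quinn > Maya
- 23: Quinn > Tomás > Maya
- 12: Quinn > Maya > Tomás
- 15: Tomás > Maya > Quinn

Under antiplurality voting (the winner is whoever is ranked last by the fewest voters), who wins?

Tomás

Last-place votes: Tomás 12, Quinn 15, Maya 33.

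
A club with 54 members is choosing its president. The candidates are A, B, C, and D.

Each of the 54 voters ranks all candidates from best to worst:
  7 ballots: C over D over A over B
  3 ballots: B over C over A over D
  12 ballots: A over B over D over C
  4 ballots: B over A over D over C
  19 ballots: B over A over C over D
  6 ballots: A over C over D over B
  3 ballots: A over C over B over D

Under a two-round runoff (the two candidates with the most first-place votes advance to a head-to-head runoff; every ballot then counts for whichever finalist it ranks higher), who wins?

Round 1 first-place votes: A 21, B 26, C 7, D 0. B and A advance.
Runoff: B is ranked above A on 26 ballots, A above B on 28.

A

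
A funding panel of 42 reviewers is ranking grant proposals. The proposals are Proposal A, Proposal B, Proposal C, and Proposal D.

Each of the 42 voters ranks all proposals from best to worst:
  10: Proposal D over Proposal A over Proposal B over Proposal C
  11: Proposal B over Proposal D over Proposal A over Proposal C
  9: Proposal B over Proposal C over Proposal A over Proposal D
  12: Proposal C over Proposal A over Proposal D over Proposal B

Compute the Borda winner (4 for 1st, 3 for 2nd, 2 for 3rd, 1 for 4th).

Proposal A: 10×3 + 11×2 + 9×2 + 12×3 = 106
Proposal B: 10×2 + 11×4 + 9×4 + 12×1 = 112
Proposal C: 10×1 + 11×1 + 9×3 + 12×4 = 96
Proposal D: 10×4 + 11×3 + 9×1 + 12×2 = 106

Proposal B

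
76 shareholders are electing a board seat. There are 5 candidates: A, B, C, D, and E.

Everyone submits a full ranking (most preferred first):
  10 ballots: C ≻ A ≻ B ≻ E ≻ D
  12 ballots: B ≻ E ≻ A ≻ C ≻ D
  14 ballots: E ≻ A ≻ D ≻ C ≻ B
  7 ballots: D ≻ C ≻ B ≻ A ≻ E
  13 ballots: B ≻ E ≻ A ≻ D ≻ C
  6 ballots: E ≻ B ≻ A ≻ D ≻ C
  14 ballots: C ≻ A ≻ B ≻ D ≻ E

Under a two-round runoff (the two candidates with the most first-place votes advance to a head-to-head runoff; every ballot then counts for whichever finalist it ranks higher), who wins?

C

Round 1 first-place votes: A 0, B 25, C 24, D 7, E 20. B and C advance.
Runoff: B is ranked above C on 31 ballots, C above B on 45.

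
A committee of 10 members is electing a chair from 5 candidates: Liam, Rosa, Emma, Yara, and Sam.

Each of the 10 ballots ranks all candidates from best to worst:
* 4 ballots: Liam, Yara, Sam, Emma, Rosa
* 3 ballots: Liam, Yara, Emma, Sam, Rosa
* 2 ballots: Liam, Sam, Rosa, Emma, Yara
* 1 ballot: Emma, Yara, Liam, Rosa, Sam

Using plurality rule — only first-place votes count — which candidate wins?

First-place votes: Liam 9, Rosa 0, Emma 1, Yara 0, Sam 0.

Liam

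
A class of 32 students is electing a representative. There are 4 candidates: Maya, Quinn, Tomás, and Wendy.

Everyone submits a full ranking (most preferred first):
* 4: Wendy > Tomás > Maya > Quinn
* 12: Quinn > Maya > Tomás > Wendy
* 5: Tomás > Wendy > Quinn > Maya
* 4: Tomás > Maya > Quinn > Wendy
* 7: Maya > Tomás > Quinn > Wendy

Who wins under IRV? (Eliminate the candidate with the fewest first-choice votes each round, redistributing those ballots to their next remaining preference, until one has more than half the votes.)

Round 1: Maya 7, Quinn 12, Tomás 9, Wendy 4. Wendy eliminated.
Round 2: Maya 7, Quinn 12, Tomás 13. Maya eliminated.
Round 3: Quinn 12, Tomás 20. Tomás has a majority (≥17).

Tomás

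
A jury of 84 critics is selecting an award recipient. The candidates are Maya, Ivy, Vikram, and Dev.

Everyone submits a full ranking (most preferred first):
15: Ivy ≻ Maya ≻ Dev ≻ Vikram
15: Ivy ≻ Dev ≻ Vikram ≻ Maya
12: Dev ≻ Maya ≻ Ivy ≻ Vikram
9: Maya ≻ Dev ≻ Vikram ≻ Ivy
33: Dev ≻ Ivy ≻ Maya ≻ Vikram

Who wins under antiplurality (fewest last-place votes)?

Dev

Last-place votes: Maya 15, Ivy 9, Vikram 60, Dev 0.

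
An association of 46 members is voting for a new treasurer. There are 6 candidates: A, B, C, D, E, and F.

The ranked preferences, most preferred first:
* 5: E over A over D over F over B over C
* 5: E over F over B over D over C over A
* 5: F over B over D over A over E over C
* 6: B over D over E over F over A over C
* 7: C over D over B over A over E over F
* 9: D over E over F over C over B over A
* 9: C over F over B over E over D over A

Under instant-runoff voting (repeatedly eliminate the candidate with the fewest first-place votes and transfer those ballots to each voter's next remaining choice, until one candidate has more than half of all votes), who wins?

E

Round 1: A 0, B 6, C 16, D 9, E 10, F 5. A eliminated.
Round 2: B 6, C 16, D 9, E 10, F 5. F eliminated.
Round 3: B 11, C 16, D 9, E 10. D eliminated.
Round 4: B 11, C 16, E 19. B eliminated.
Round 5: C 16, E 30. E has a majority (≥24).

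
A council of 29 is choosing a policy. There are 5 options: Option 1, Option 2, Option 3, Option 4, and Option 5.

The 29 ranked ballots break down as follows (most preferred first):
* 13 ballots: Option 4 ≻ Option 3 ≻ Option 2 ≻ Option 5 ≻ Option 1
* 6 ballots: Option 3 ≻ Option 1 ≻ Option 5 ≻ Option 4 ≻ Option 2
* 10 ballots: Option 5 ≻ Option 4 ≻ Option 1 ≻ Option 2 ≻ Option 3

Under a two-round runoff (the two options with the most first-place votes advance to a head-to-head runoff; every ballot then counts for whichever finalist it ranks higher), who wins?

Option 5

Round 1 first-place votes: Option 1 0, Option 2 0, Option 3 6, Option 4 13, Option 5 10. Option 4 and Option 5 advance.
Runoff: Option 4 is ranked above Option 5 on 13 ballots, Option 5 above Option 4 on 16.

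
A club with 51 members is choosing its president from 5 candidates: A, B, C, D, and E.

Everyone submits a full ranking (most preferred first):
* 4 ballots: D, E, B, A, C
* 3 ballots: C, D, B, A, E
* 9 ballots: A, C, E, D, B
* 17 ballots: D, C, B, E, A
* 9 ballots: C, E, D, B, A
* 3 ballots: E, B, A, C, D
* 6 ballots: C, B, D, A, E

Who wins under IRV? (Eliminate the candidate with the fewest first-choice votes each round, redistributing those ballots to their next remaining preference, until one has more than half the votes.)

Round 1: A 9, B 0, C 18, D 21, E 3. B eliminated.
Round 2: A 9, C 18, D 21, E 3. E eliminated.
Round 3: A 12, C 18, D 21. A eliminated.
Round 4: C 30, D 21. C has a majority (≥26).

C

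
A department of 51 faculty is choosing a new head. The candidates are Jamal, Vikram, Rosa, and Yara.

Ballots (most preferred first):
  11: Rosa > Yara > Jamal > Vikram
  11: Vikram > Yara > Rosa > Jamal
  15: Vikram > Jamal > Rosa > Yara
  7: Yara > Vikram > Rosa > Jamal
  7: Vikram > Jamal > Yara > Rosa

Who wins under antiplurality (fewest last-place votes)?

Rosa

Last-place votes: Jamal 18, Vikram 11, Rosa 7, Yara 15.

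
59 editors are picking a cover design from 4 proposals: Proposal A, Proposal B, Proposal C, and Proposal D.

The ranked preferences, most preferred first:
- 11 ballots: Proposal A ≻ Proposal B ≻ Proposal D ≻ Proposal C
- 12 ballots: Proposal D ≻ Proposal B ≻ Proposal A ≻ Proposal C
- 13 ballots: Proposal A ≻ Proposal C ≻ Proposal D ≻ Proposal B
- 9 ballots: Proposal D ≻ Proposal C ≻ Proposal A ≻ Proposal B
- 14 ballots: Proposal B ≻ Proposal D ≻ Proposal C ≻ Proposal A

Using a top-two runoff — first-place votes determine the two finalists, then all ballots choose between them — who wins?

Proposal D

Round 1 first-place votes: Proposal A 24, Proposal B 14, Proposal C 0, Proposal D 21. Proposal A and Proposal D advance.
Runoff: Proposal A is ranked above Proposal D on 24 ballots, Proposal D above Proposal A on 35.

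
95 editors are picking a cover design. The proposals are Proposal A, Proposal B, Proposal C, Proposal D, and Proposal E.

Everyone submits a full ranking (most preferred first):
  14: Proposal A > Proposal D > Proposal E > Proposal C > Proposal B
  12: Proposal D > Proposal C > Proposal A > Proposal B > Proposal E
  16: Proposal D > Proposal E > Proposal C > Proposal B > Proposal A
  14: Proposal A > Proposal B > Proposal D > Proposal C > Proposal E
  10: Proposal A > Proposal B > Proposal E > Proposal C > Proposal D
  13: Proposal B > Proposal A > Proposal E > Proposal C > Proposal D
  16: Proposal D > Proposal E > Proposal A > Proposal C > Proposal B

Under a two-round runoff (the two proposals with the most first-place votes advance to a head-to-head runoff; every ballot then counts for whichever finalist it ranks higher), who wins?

Proposal A

Round 1 first-place votes: Proposal A 38, Proposal B 13, Proposal C 0, Proposal D 44, Proposal E 0. Proposal D and Proposal A advance.
Runoff: Proposal D is ranked above Proposal A on 44 ballots, Proposal A above Proposal D on 51.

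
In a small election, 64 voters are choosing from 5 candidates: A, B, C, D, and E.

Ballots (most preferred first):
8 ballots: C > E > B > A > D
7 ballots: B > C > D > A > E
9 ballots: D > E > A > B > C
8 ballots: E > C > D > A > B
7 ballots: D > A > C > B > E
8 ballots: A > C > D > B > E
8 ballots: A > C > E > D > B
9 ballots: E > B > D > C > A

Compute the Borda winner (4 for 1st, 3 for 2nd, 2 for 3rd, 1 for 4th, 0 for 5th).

C

A: 8×1 + 7×1 + 9×2 + 8×1 + 7×3 + 8×4 + 8×4 + 9×0 = 126
B: 8×2 + 7×4 + 9×1 + 8×0 + 7×1 + 8×1 + 8×0 + 9×3 = 95
C: 8×4 + 7×3 + 9×0 + 8×3 + 7×2 + 8×3 + 8×3 + 9×1 = 148
D: 8×0 + 7×2 + 9×4 + 8×2 + 7×4 + 8×2 + 8×1 + 9×2 = 136
E: 8×3 + 7×0 + 9×3 + 8×4 + 7×0 + 8×0 + 8×2 + 9×4 = 135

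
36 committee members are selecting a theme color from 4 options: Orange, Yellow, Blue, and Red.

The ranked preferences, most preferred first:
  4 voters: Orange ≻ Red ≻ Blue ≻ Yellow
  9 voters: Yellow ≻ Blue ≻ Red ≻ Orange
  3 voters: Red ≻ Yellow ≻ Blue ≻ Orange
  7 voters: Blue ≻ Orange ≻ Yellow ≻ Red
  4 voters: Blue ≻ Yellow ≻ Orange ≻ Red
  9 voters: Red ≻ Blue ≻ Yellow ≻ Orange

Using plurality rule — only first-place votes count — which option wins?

First-place votes: Orange 4, Yellow 9, Blue 11, Red 12.

Red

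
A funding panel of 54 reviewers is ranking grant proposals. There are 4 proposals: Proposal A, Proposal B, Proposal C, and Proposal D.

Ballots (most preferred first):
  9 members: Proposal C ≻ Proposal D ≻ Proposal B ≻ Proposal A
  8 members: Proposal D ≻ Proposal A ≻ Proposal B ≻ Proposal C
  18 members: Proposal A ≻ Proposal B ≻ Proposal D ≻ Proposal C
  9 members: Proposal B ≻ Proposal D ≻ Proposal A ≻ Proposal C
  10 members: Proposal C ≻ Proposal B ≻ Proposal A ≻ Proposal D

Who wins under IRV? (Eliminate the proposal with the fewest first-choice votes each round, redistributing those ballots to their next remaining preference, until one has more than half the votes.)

Proposal A

Round 1: Proposal A 18, Proposal B 9, Proposal C 19, Proposal D 8. Proposal D eliminated.
Round 2: Proposal A 26, Proposal B 9, Proposal C 19. Proposal B eliminated.
Round 3: Proposal A 35, Proposal C 19. Proposal A has a majority (≥28).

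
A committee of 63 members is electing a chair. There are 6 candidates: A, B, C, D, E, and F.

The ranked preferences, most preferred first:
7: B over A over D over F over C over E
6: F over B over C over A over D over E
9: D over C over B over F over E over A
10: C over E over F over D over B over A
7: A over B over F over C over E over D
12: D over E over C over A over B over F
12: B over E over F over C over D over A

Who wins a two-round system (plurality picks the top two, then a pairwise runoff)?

B

Round 1 first-place votes: A 7, B 19, C 10, D 21, E 0, F 6. D and B advance.
Runoff: D is ranked above B on 31 ballots, B above D on 32.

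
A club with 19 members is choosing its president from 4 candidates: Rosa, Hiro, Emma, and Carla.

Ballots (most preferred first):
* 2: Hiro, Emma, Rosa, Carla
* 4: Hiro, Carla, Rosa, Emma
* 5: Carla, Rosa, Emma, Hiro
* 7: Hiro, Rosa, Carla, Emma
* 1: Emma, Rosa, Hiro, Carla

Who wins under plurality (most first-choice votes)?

First-place votes: Rosa 0, Hiro 13, Emma 1, Carla 5.

Hiro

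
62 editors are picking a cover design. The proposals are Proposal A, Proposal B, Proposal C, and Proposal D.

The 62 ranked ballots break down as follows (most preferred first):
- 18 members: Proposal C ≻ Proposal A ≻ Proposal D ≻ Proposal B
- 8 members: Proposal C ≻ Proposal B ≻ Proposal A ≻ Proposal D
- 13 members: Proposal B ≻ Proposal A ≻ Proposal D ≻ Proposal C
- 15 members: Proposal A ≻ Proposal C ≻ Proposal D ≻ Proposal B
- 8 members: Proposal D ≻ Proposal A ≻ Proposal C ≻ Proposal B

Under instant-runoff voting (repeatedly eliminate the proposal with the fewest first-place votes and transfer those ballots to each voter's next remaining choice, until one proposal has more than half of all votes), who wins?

Proposal A

Round 1: Proposal A 15, Proposal B 13, Proposal C 26, Proposal D 8. Proposal D eliminated.
Round 2: Proposal A 23, Proposal B 13, Proposal C 26. Proposal B eliminated.
Round 3: Proposal A 36, Proposal C 26. Proposal A has a majority (≥32).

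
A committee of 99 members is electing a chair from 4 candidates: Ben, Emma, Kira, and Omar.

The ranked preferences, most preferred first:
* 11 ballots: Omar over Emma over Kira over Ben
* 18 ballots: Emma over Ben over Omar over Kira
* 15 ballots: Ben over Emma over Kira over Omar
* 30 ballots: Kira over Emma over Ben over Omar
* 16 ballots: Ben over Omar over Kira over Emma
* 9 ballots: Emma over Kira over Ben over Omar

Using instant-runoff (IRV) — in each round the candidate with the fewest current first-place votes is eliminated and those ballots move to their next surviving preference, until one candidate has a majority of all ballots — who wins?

Round 1: Ben 31, Emma 27, Kira 30, Omar 11. Omar eliminated.
Round 2: Ben 31, Emma 38, Kira 30. Kira eliminated.
Round 3: Ben 31, Emma 68. Emma has a majority (≥50).

Emma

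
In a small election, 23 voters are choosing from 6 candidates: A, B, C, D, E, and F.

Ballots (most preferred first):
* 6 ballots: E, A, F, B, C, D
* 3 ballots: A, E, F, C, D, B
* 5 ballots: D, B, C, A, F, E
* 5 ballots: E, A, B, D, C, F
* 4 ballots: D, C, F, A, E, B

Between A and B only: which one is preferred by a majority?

A

A is ranked above B on 18 ballots; B above A on 5.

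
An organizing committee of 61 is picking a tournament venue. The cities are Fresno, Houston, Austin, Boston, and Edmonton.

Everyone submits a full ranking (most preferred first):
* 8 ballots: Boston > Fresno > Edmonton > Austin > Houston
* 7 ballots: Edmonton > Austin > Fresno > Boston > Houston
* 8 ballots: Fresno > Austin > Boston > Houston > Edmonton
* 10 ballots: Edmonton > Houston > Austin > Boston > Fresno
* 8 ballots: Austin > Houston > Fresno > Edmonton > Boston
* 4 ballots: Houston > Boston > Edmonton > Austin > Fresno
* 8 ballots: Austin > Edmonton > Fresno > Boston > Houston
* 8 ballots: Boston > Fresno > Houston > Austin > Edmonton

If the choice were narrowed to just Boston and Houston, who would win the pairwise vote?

Boston is ranked above Houston on 39 ballots; Houston above Boston on 22.

Boston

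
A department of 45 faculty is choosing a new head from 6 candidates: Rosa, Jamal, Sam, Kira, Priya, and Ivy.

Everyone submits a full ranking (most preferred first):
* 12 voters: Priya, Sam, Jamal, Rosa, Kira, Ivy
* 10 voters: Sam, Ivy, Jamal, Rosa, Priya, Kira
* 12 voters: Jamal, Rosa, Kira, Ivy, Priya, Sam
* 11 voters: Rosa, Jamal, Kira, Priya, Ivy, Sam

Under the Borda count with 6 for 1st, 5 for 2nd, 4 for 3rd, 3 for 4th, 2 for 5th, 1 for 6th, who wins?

Rosa: 12×3 + 10×3 + 12×5 + 11×6 = 192
Jamal: 12×4 + 10×4 + 12×6 + 11×5 = 215
Sam: 12×5 + 10×6 + 12×1 + 11×1 = 143
Kira: 12×2 + 10×1 + 12×4 + 11×4 = 126
Priya: 12×6 + 10×2 + 12×2 + 11×3 = 149
Ivy: 12×1 + 10×5 + 12×3 + 11×2 = 120

Jamal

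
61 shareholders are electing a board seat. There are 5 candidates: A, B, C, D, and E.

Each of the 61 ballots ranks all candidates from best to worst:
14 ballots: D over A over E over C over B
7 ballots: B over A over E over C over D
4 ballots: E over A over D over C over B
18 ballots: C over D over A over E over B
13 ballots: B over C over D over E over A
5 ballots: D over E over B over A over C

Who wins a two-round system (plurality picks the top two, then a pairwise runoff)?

D

Round 1 first-place votes: A 0, B 20, C 18, D 19, E 4. B and D advance.
Runoff: B is ranked above D on 20 ballots, D above B on 41.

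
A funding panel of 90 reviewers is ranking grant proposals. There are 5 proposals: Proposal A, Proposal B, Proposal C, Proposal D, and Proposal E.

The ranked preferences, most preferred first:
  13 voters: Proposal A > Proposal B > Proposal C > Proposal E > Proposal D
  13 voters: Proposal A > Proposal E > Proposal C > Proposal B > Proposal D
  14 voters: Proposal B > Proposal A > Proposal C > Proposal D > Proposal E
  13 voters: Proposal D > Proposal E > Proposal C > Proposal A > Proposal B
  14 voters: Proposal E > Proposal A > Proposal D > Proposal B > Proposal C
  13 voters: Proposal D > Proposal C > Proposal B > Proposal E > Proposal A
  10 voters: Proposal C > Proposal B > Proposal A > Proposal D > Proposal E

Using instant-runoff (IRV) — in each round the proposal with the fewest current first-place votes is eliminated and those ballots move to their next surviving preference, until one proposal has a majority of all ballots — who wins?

Round 1: Proposal A 26, Proposal B 14, Proposal C 10, Proposal D 26, Proposal E 14. Proposal C eliminated.
Round 2: Proposal A 26, Proposal B 24, Proposal D 26, Proposal E 14. Proposal E eliminated.
Round 3: Proposal A 40, Proposal B 24, Proposal D 26. Proposal B eliminated.
Round 4: Proposal A 64, Proposal D 26. Proposal A has a majority (≥46).

Proposal A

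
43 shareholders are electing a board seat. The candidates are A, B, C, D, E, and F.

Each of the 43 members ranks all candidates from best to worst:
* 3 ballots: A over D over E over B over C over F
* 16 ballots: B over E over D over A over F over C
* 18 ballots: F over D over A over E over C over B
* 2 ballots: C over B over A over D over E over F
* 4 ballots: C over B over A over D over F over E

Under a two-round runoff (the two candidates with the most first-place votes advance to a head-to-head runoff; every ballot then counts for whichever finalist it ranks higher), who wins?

Round 1 first-place votes: A 3, B 16, C 6, D 0, E 0, F 18. F and B advance.
Runoff: F is ranked above B on 18 ballots, B above F on 25.

B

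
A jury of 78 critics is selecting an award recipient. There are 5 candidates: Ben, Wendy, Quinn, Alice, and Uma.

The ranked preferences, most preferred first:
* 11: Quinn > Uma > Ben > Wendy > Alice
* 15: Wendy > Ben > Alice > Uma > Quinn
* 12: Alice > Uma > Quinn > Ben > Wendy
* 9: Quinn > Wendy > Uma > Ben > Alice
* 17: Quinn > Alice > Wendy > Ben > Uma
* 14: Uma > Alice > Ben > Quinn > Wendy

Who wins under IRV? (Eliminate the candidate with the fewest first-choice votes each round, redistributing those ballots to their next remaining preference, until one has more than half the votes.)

Uma

Round 1: Ben 0, Wendy 15, Quinn 37, Alice 12, Uma 14. Ben eliminated.
Round 2: Wendy 15, Quinn 37, Alice 12, Uma 14. Alice eliminated.
Round 3: Wendy 15, Quinn 37, Uma 26. Wendy eliminated.
Round 4: Quinn 37, Uma 41. Uma has a majority (≥40).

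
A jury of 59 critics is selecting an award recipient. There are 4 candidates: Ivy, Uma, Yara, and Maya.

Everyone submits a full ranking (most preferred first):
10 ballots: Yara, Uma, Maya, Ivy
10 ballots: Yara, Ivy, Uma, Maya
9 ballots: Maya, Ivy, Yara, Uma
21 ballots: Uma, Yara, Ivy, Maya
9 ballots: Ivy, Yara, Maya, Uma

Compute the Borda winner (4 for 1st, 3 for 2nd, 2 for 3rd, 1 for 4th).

Ivy: 10×1 + 10×3 + 9×3 + 21×2 + 9×4 = 145
Uma: 10×3 + 10×2 + 9×1 + 21×4 + 9×1 = 152
Yara: 10×4 + 10×4 + 9×2 + 21×3 + 9×3 = 188
Maya: 10×2 + 10×1 + 9×4 + 21×1 + 9×2 = 105

Yara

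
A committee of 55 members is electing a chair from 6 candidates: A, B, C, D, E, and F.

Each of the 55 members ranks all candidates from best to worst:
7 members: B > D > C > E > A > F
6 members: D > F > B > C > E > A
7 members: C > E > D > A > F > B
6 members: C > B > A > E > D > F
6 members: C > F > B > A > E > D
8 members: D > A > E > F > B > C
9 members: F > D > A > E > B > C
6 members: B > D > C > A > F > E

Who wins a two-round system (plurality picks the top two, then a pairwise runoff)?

Round 1 first-place votes: A 0, B 13, C 19, D 14, E 0, F 9. C and D advance.
Runoff: C is ranked above D on 19 ballots, D above C on 36.

D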